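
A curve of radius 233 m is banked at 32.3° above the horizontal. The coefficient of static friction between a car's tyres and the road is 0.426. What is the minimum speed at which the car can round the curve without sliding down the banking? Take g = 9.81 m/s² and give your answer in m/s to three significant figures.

19.3 m/s

At the minimum speed, friction acts up the slope at its limiting value f = μN. Radially (horizontal, toward centre): N sinθ − μN cosθ = mv²/r. Vertically: N cosθ + μN sinθ = mg.
Dividing: v² = r g (sinθ − μcosθ)/(cosθ + μsinθ).
sinθ − μcosθ = 0.5344 − 0.426×0.8453 = 0.1743; cosθ + μsinθ = 0.8453 + 0.426×0.5344 = 1.073.
v² = 233 × 9.81 × 0.1743/1.073 = 371.3 m²/s², so v = 19.27 m/s.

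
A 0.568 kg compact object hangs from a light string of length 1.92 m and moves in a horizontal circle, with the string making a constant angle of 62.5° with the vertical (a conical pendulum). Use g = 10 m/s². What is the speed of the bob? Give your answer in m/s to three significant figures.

The radius of the circle is r = L sinθ = 1.92 × sin 62.5° = 1.703 m.
Horizontally T sinθ = mv²/r and vertically T cosθ = mg, so tanθ = v²/(rg).
v = √(r g tanθ) = √(1.703 × 10.0 × 1.921) = √32.72 = 5.720 m/s.

5.72 m/s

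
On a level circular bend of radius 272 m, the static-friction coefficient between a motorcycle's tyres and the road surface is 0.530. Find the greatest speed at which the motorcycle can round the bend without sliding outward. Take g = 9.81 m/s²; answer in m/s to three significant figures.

Friction provides the centripetal force on a flat curve. At maximum speed it is at its limiting value: μ_s m g = m v²/r.
Mass cancels: v_max = √(μ_s g r) = √(0.530 × 9.81 × 272) = √1414 = 37.61 m/s.

37.6 m/s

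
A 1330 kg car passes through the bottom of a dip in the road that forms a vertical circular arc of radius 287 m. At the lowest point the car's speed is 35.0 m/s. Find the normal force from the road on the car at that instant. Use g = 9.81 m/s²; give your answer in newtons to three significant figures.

18700 N

At the lowest point, N points up (toward the centre) and the weight mg points down (away from the centre), so the net inward force is N − mg = mv²/r.
N = m(v²/r + g) = 1330 × ((35.0)²/287 + 9.81) = 1330 × (4.268 + 9.81) = 1330 × 14.08 = 18720 N.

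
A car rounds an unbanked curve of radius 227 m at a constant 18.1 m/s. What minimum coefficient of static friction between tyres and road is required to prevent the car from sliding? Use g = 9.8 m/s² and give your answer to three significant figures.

Friction provides the centripetal force: μ_s m g = m v²/r, so μ_s = v²/(g r) = (18.10)²/(9.8 × 227) = 327.6/2225 = 0.1473.

0.147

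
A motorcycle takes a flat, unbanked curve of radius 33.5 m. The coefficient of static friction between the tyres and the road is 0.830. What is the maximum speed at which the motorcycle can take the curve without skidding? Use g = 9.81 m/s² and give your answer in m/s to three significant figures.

16.5 m/s

The only inward force on a level bend is static friction, so at the limit f_s = μ_s N = μ_s m g = m v²/r.
Mass cancels: v_max = √(μ_s g r) = √(0.830 × 9.81 × 33.5) = √272.8 = 16.52 m/s.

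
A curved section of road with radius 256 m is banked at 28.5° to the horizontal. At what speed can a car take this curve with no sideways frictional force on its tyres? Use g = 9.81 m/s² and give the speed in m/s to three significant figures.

On a frictionless banked curve, N sinθ = mv²/r and N cosθ = mg, so tanθ = v²/(rg).
v = √(r g tanθ) = √(256 × 9.81 × tan 28.5°) = √(256 × 9.81 × 0.5430) = √1364 = 36.93 m/s.

36.9 m/s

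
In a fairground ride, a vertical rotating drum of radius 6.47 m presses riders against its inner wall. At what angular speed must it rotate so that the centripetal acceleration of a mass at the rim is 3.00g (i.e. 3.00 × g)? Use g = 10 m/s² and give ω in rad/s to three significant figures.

2.15 rad/s

Centripetal acceleration a_c = ω²r. Setting ω²r = 3.00g:
ω = √(3.00g / r) = √(3.00 × 10.0 / 6.47) = √4.637 = 2.153 rad/s.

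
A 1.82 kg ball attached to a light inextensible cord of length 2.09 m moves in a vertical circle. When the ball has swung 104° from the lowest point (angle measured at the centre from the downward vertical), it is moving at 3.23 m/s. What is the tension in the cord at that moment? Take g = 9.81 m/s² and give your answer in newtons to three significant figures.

4.77 N

Take the radial direction toward the centre of the circle as positive. The component of the weight along the string toward the centre is −mg cos φ (φ measured from the bottom), so Newton's second law along the string gives T − mg cos φ = m v²/r.
cos 104° = -0.2419, so T = m(v²/r + g cos φ) = 1.82 × ((3.23)²/2.09 + 9.81 × -0.2419) = 1.82 × (4.992 + (-2.373)) = 1.82 × 2.619 = 4.766 N.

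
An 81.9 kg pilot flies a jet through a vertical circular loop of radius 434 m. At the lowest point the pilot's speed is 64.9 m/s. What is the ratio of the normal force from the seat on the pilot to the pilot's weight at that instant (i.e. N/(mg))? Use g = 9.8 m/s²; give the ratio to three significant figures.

1.99

At the bottom, N − mg = mv²/r, so N = m(v²/r + g) and N/(mg) = v²/(rg) + 1 = (64.9)²/(434 × 9.8) + 1 = 0.9903 + 1 = 1.990.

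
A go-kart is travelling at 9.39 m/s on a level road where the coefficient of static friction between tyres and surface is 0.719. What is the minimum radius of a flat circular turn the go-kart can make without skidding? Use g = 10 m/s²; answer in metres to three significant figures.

12.3 m

At the limit, μ_s m g = m v²/r, so r_min = v²/(μ_s g) = (9.39)²/(0.719 × 10.0) = 88.17/7.190 = 12.26 m.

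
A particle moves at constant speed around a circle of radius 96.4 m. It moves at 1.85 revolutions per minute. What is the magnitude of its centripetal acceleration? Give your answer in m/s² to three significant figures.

3.62 m/s²

ω = 1.85 rev/min × 2π/60 = 0.1937 rad/s, so v = ωr = 0.1937 × 96.4 = 18.68 m/s.
a_c = v²/r = (18.68)²/96.4 = 348.8/96.4 = 3.618 m/s².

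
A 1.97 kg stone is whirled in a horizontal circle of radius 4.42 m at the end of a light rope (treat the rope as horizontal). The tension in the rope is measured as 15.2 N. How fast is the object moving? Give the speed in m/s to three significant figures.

T = m v²/r ⇒ v = √(T r / m) = √(15.2 × 4.42 / 1.97) = √34.10 = 5.840 m/s.

5.84 m/s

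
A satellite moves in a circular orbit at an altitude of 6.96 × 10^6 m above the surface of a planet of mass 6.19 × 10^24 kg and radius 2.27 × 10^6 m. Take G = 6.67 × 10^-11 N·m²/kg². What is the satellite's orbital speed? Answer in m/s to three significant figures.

Orbital radius r = R + h = 2.27 × 10^6 + 6.96 × 10^6 = 9.230 × 10^6 m.
Gravity supplies the centripetal force: G M m / r² = m v² / r, so v = √(GM/r).
v = √(6.67 × 10^-11 × 6.19 × 10^24 / 9.230 × 10^6) = √(4.473 × 10^7) = 6688 m/s.

6690 m/s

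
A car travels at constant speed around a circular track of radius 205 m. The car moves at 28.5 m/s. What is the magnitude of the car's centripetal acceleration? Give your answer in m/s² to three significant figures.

a_c = v²/r = (28.50)²/205 = 812.2/205 = 3.962 m/s².

3.96 m/s²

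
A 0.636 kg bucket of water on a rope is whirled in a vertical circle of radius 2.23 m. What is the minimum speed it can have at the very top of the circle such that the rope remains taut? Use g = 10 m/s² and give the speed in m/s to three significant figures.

4.72 m/s

At the highest point the centre is directly below, so both the weight and T act inward: T + mg = mv²/r.
At minimum speed T → 0, so mg = mv_min²/r ⇒ v_min = √(g r) = √(10.0 × 2.23) = 4.722 m/s.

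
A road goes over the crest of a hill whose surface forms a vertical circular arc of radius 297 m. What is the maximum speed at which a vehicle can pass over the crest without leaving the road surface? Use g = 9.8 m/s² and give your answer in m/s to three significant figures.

53.9 m/s

At the crest the centre of the circle is below the vehicle, so the net downward (centripetal) force is mg − N = mv²/r.
The vehicle leaves the road when N → 0, giving v_max = √(g r) = √(9.8 × 297) = 53.95 m/s.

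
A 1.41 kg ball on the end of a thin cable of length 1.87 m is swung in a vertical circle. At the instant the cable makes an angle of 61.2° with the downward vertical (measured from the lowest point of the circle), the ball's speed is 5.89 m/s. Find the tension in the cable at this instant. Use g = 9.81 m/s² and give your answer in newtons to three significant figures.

Take the radial direction toward the centre of the circle as positive. The component of the weight along the string toward the centre is −mg cos φ (φ measured from the bottom), so Newton's second law along the string gives T − mg cos φ = m v²/r.
cos 61.2° = 0.4818, so T = m(v²/r + g cos φ) = 1.41 × ((5.89)²/1.87 + 9.81 × 0.4818) = 1.41 × (18.55 + (4.726)) = 1.41 × 23.28 = 32.82 N.

32.8 N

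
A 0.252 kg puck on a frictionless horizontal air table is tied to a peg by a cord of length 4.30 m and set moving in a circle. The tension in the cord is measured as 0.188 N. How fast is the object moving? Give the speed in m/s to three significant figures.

T = m v²/r ⇒ v = √(T r / m) = √(0.188 × 4.30 / 0.252) = √3.208 = 1.791 m/s.

1.79 m/s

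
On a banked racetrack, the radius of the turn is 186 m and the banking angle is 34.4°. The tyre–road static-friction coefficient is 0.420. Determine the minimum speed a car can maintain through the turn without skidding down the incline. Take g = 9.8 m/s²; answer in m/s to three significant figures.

19.4 m/s

At the minimum speed, friction acts up the slope at its limiting value f = μN. Radially (horizontal, toward centre): N sinθ − μN cosθ = mv²/r. Vertically: N cosθ + μN sinθ = mg.
Dividing: v² = r g (sinθ − μcosθ)/(cosθ + μsinθ).
sinθ − μcosθ = 0.5650 − 0.420×0.8251 = 0.2184; cosθ + μsinθ = 0.8251 + 0.420×0.5650 = 1.062.
v² = 186 × 9.8 × 0.2184/1.062 = 374.8 m²/s², so v = 19.36 m/s.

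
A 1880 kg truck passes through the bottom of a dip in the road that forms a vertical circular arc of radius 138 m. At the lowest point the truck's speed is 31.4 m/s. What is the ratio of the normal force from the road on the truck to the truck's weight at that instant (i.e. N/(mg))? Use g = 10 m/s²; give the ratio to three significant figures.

1.71

At the bottom, N − mg = mv²/r, so N = m(v²/r + g) and N/(mg) = v²/(rg) + 1 = (31.4)²/(138 × 10.0) + 1 = 0.7145 + 1 = 1.714.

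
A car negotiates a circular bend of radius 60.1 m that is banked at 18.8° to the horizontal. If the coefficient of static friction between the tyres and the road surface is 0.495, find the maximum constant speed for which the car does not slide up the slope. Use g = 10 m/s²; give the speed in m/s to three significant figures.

24.6 m/s

At the maximum speed, friction acts down the slope at its limiting value f = μN. Radially (horizontal, toward centre): N sinθ + μN cosθ = mv²/r. Vertically: N cosθ − μN sinθ = mg.
Dividing: v² = r g (sinθ + μcosθ)/(cosθ − μsinθ).
sinθ + μcosθ = 0.3223 + 0.495×0.9466 = 0.7909; cosθ − μsinθ = 0.9466 − 0.495×0.3223 = 0.7871.
v² = 60.1 × 10.0 × 0.7909/0.7871 = 603.8 m²/s², so v = 24.57 m/s.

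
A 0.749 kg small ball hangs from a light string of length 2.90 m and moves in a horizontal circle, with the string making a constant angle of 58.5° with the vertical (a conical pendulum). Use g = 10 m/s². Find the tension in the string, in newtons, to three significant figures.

Vertically the bob has no acceleration, so T cosθ = mg.
T = mg/cosθ = 0.749 × 10.0 / cos 58.5° = 7.490/0.5225 = 14.33 N.

14.3 N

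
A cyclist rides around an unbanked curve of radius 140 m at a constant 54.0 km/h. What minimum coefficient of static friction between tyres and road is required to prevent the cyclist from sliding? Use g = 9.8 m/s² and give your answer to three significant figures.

0.164

v = 54.0/3.6 = 15.00 m/s.
Friction provides the centripetal force: μ_s m g = m v²/r, so μ_s = v²/(g r) = (15.00)²/(9.8 × 140) = 225.0/1372 = 0.1640.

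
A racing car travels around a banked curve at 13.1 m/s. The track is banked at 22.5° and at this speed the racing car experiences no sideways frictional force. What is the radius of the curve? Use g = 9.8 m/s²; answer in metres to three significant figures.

Frictionless banking: tanθ = v²/(rg), so r = v²/(g tanθ).
r = (13.1)²/(9.8 × tan 22.5°) = 171.6/(9.8 × 0.4142) = 171.6/4.059 = 42.28 m.

42.3 m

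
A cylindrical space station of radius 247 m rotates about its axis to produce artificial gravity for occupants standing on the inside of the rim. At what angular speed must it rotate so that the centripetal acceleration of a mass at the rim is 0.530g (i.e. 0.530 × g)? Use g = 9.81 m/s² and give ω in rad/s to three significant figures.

0.145 rad/s

Centripetal acceleration a_c = ω²r. Setting ω²r = 0.530g:
ω = √(0.530g / r) = √(0.530 × 9.81 / 247) = √0.02105 = 0.1451 rad/s.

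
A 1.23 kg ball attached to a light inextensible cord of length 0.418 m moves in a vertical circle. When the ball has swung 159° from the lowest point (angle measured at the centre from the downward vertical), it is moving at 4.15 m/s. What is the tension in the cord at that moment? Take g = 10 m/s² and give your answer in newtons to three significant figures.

Take the radial direction toward the centre of the circle as positive. The component of the weight along the string toward the centre is −mg cos φ (φ measured from the bottom), so Newton's second law along the string gives T − mg cos φ = m v²/r.
cos 159° = -0.9336, so T = m(v²/r + g cos φ) = 1.23 × ((4.15)²/0.418 + 10.0 × -0.9336) = 1.23 × (41.20 + (-9.336)) = 1.23 × 31.87 = 39.20 N.

39.2 N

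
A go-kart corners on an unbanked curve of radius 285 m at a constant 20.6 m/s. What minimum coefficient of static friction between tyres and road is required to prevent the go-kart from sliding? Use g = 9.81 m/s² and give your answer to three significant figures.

Friction provides the centripetal force: μ_s m g = m v²/r, so μ_s = v²/(g r) = (20.60)²/(9.81 × 285) = 424.4/2796 = 0.1518.

0.152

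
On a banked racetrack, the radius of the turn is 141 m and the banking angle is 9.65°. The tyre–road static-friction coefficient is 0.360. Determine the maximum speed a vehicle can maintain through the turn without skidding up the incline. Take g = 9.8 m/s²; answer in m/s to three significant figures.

At the maximum speed, friction acts down the slope at its limiting value f = μN. Radially (horizontal, toward centre): N sinθ + μN cosθ = mv²/r. Vertically: N cosθ − μN sinθ = mg.
Dividing: v² = r g (sinθ + μcosθ)/(cosθ − μsinθ).
sinθ + μcosθ = 0.1676 + 0.360×0.9859 = 0.5225; cosθ − μsinθ = 0.9859 − 0.360×0.1676 = 0.9255.
v² = 141 × 9.8 × 0.5225/0.9255 = 780.2 m²/s², so v = 27.93 m/s.

27.9 m/s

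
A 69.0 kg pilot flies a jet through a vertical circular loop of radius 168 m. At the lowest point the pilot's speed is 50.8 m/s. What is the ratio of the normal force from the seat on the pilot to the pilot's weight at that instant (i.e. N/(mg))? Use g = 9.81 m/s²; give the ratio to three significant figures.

At the bottom, N − mg = mv²/r, so N = m(v²/r + g) and N/(mg) = v²/(rg) + 1 = (50.8)²/(168 × 9.81) + 1 = 1.566 + 1 = 2.566.

2.57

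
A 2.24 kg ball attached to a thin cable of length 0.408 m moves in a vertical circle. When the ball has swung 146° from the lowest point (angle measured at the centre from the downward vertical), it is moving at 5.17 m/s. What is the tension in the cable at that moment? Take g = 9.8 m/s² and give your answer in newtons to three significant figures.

Take the radial direction toward the centre of the circle as positive. The component of the weight along the string toward the centre is −mg cos φ (φ measured from the bottom), so Newton's second law along the string gives T − mg cos φ = m v²/r.
cos 146° = -0.8290, so T = m(v²/r + g cos φ) = 2.24 × ((5.17)²/0.408 + 9.8 × -0.8290) = 2.24 × (65.51 + (-8.125)) = 2.24 × 57.39 = 128.5 N.

129 N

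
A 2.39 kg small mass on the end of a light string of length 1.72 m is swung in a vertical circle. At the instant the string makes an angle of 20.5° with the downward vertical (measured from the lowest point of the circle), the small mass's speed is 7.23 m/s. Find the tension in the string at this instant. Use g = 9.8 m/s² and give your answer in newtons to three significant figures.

94.6 N

Take the radial direction toward the centre of the circle as positive. The component of the weight along the string toward the centre is −mg cos φ (φ measured from the bottom), so Newton's second law along the string gives T − mg cos φ = m v²/r.
cos 20.5° = 0.9367, so T = m(v²/r + g cos φ) = 2.39 × ((7.23)²/1.72 + 9.8 × 0.9367) = 2.39 × (30.39 + (9.179)) = 2.39 × 39.57 = 94.57 N.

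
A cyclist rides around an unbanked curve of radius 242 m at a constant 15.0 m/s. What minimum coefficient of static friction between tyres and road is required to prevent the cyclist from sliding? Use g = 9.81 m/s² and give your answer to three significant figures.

0.0948

Friction provides the centripetal force: μ_s m g = m v²/r, so μ_s = v²/(g r) = (15.00)²/(9.81 × 242) = 225.0/2374 = 0.09478.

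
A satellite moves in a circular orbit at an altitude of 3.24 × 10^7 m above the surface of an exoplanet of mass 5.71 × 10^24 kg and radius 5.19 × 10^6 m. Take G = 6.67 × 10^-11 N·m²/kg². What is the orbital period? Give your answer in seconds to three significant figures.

r = R + h = 5.19 × 10^6 + 3.24 × 10^7 = 3.759 × 10^7 m. Gravity provides the centripetal force: G M m / r² = m v² / r ⇒ v = √(GM/r) = 3183 m/s.
T = 2πr/v = 2π × 3.759 × 10^7 / 3183 = 74200 s.

74200 s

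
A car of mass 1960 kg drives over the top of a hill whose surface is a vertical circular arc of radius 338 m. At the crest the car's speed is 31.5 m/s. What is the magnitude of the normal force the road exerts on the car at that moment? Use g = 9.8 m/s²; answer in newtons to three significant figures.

At the crest the centripetal acceleration points downward (toward the centre of the arc), so mg − N = mv²/r.
N = m(g − v²/r) = 1960 × (9.8 − (31.5)²/338) = 1960 × (9.8 − 2.936) = 1960 × 6.864 = 13450 N.

13500 N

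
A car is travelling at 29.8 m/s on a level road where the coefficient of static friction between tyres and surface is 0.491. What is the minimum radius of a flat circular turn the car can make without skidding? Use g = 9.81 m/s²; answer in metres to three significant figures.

At the limit, μ_s m g = m v²/r, so r_min = v²/(μ_s g) = (29.8)²/(0.491 × 9.81) = 888.0/4.817 = 184.4 m.

184 m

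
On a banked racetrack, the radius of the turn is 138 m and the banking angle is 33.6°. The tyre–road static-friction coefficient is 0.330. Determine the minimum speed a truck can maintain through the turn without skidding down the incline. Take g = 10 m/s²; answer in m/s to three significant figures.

At the minimum speed, friction acts up the slope at its limiting value f = μN. Radially (horizontal, toward centre): N sinθ − μN cosθ = mv²/r. Vertically: N cosθ + μN sinθ = mg.
Dividing: v² = r g (sinθ − μcosθ)/(cosθ + μsinθ).
sinθ − μcosθ = 0.5534 − 0.330×0.8329 = 0.2785; cosθ + μsinθ = 0.8329 + 0.330×0.5534 = 1.016.
v² = 138 × 10.0 × 0.2785/1.016 = 378.5 m²/s², so v = 19.45 m/s.

19.5 m/s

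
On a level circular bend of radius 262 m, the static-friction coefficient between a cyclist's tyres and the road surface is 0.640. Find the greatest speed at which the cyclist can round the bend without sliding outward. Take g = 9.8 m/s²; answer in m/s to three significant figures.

The only inward force on a level bend is static friction, so at the limit f_s = μ_s N = μ_s m g = m v²/r.
Mass cancels: v_max = √(μ_s g r) = √(0.640 × 9.8 × 262) = √1643 = 40.54 m/s.

40.5 m/s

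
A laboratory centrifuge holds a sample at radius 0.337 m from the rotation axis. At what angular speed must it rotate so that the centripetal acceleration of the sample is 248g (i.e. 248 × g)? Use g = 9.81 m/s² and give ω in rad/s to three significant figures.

Centripetal acceleration a_c = ω²r. Setting ω²r = 248g:
ω = √(248g / r) = √(248 × 9.81 / 0.337) = √7219 = 84.97 rad/s.

85.0 rad/s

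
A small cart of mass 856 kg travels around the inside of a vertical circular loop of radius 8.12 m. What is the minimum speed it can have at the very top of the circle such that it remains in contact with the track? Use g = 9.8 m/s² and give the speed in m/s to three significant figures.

8.92 m/s

At the highest point the centre is directly below, so both the weight and N act inward: N + mg = mv²/r.
At minimum speed N → 0, so mg = mv_min²/r ⇒ v_min = √(g r) = √(9.8 × 8.12) = 8.921 m/s.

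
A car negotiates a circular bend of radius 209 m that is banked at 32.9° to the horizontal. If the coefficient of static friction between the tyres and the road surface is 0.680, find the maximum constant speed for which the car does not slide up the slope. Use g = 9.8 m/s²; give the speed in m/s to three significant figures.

At the maximum speed, friction acts down the slope at its limiting value f = μN. Radially (horizontal, toward centre): N sinθ + μN cosθ = mv²/r. Vertically: N cosθ − μN sinθ = mg.
Dividing: v² = r g (sinθ + μcosθ)/(cosθ − μsinθ).
sinθ + μcosθ = 0.5432 + 0.680×0.8396 = 1.114; cosθ − μsinθ = 0.8396 − 0.680×0.5432 = 0.4703.
v² = 209 × 9.8 × 1.114/0.4703 = 4852 m²/s², so v = 69.66 m/s.

69.7 m/s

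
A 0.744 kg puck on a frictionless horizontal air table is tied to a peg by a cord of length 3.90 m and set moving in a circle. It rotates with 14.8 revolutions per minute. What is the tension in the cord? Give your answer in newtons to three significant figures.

6.97 N

ω = 14.8 rev/min × 2π/60 = 1.550 rad/s, so v = ωr = 1.550 × 3.90 = 6.044 m/s.
The tension is the only horizontal force, so it supplies the full centripetal force: T = m v²/r = 0.744 × (6.044)²/3.90 = 0.744 × 36.54/3.90 = 6.970 N.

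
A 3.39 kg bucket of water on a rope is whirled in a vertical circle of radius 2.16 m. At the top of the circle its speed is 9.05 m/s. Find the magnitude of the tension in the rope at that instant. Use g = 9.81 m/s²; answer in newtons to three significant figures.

95.3 N

At the top, both T and the weight mg point inward (toward the centre), so T + mg = mv²/r.
T = m(v²/r − g) = 3.39 × ((9.05)²/2.16 − 9.81) = 3.39 × (37.92 − 9.81) = 3.39 × 28.11 = 95.29 N.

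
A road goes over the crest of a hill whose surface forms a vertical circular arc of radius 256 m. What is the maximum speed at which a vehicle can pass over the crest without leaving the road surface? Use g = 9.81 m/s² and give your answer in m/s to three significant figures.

At the crest the centre of the circle is below the vehicle, so the net downward (centripetal) force is mg − N = mv²/r.
The vehicle leaves the road when N → 0, giving v_max = √(g r) = √(9.81 × 256) = 50.11 m/s.

50.1 m/s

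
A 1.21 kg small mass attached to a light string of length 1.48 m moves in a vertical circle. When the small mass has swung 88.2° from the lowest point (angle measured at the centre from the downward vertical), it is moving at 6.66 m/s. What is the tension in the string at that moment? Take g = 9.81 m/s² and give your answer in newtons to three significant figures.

36.6 N

Take the radial direction toward the centre of the circle as positive. The component of the weight along the string toward the centre is −mg cos φ (φ measured from the bottom), so Newton's second law along the string gives T − mg cos φ = m v²/r.
cos 88.2° = 0.03141, so T = m(v²/r + g cos φ) = 1.21 × ((6.66)²/1.48 + 9.81 × 0.03141) = 1.21 × (29.97 + (0.3081)) = 1.21 × 30.28 = 36.64 N.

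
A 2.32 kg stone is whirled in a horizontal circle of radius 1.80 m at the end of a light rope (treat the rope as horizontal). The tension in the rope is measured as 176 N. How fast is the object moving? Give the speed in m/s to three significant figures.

11.7 m/s

T = m v²/r ⇒ v = √(T r / m) = √(176 × 1.80 / 2.32) = √136.6 = 11.69 m/s.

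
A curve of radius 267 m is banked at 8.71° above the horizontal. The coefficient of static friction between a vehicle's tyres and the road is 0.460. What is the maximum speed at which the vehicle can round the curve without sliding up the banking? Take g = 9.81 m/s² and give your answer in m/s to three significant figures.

At the maximum speed, friction acts down the slope at its limiting value f = μN. Radially (horizontal, toward centre): N sinθ + μN cosθ = mv²/r. Vertically: N cosθ − μN sinθ = mg.
Dividing: v² = r g (sinθ + μcosθ)/(cosθ − μsinθ).
sinθ + μcosθ = 0.1514 + 0.460×0.9885 = 0.6061; cosθ − μsinθ = 0.9885 − 0.460×0.1514 = 0.9188.
v² = 267 × 9.81 × 0.6061/0.9188 = 1728 m²/s², so v = 41.57 m/s.

41.6 m/s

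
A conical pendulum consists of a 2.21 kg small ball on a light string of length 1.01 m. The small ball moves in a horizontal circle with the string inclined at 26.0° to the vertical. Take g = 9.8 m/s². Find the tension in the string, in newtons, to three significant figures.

Vertically the bob has no acceleration, so T cosθ = mg.
T = mg/cosθ = 2.21 × 9.8 / cos 26.0° = 21.66/0.8988 = 24.10 N.

24.1 N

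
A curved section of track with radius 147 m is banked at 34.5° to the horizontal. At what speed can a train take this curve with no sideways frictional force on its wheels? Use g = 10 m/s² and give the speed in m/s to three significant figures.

On a frictionless banked curve, N sinθ = mv²/r and N cosθ = mg, so tanθ = v²/(rg).
v = √(r g tanθ) = √(147 × 10.0 × tan 34.5°) = √(147 × 10.0 × 0.6873) = √1010 = 31.79 m/s.

31.8 m/s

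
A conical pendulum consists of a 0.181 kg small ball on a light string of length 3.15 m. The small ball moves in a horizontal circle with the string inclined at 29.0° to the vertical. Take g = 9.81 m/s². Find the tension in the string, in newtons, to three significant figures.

Vertically the bob has no acceleration, so T cosθ = mg.
T = mg/cosθ = 0.181 × 9.81 / cos 29.0° = 1.776/0.8746 = 2.030 N.

2.03 N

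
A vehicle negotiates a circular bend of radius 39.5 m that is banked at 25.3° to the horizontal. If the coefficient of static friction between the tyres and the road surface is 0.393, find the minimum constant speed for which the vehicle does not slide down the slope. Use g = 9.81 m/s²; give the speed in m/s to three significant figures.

5.10 m/s

At the minimum speed, friction acts up the slope at its limiting value f = μN. Radially (horizontal, toward centre): N sinθ − μN cosθ = mv²/r. Vertically: N cosθ + μN sinθ = mg.
Dividing: v² = r g (sinθ − μcosθ)/(cosθ + μsinθ).
sinθ − μcosθ = 0.4274 − 0.393×0.9041 = 0.07205; cosθ + μsinθ = 0.9041 + 0.393×0.4274 = 1.072.
v² = 39.5 × 9.81 × 0.07205/1.072 = 26.04 m²/s², so v = 5.103 m/s.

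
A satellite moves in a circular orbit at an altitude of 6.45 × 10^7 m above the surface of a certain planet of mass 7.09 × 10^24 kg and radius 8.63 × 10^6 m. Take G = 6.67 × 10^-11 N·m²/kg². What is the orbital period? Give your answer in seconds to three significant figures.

181000 s

r = R + h = 8.63 × 10^6 + 6.45 × 10^7 = 7.313 × 10^7 m. Gravity provides the centripetal force: G M m / r² = m v² / r ⇒ v = √(GM/r) = 2543 m/s.
T = 2πr/v = 2π × 7.313 × 10^7 / 2543 = 180700 s.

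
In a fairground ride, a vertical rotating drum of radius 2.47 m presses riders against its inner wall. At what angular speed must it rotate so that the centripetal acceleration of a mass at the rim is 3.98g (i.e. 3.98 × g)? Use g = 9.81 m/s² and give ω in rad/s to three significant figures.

3.98 rad/s

Centripetal acceleration a_c = ω²r. Setting ω²r = 3.98g:
ω = √(3.98g / r) = √(3.98 × 9.81 / 2.47) = √15.81 = 3.976 rad/s.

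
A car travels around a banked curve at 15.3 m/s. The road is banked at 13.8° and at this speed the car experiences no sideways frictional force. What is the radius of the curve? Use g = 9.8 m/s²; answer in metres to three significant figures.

97.2 m

Frictionless banking: tanθ = v²/(rg), so r = v²/(g tanθ).
r = (15.3)²/(9.8 × tan 13.8°) = 234.1/(9.8 × 0.2456) = 234.1/2.407 = 97.25 m.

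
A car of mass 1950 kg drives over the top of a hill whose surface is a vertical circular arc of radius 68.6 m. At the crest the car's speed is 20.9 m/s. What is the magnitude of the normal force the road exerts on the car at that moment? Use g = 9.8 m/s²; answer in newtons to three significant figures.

At the crest the centripetal acceleration points downward (toward the centre of the arc), so mg − N = mv²/r.
N = m(g − v²/r) = 1950 × (9.8 − (20.9)²/68.6) = 1950 × (9.8 − 6.367) = 1950 × 3.433 = 6693 N.

6690 N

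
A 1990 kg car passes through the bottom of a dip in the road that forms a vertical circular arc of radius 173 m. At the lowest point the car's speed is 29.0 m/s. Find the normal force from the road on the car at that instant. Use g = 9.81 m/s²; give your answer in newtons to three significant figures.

29200 N

At the lowest point, N points up (toward the centre) and the weight mg points down (away from the centre), so the net inward force is N − mg = mv²/r.
N = m(v²/r + g) = 1990 × ((29.0)²/173 + 9.81) = 1990 × (4.861 + 9.81) = 1990 × 14.67 = 29200 N.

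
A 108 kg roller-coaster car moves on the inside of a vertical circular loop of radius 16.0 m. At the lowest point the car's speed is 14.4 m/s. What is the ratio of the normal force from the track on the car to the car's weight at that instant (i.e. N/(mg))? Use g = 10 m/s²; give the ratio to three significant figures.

At the bottom, N − mg = mv²/r, so N = m(v²/r + g) and N/(mg) = v²/(rg) + 1 = (14.4)²/(16.0 × 10.0) + 1 = 1.296 + 1 = 2.296.

2.30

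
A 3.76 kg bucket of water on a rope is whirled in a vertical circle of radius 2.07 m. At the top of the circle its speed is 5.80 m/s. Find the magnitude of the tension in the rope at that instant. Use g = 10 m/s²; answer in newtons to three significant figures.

23.5 N

At the top, both T and the weight mg point inward (toward the centre), so T + mg = mv²/r.
T = m(v²/r − g) = 3.76 × ((5.80)²/2.07 − 10.0) = 3.76 × (16.25 − 10.0) = 3.76 × 6.251 = 23.50 N.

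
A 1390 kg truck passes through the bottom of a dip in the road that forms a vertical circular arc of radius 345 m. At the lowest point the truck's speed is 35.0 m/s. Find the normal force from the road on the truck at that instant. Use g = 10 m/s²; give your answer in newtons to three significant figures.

At the lowest point, N points up (toward the centre) and the weight mg points down (away from the centre), so the net inward force is N − mg = mv²/r.
N = m(v²/r + g) = 1390 × ((35.0)²/345 + 10.0) = 1390 × (3.551 + 10.0) = 1390 × 13.55 = 18840 N.

18800 N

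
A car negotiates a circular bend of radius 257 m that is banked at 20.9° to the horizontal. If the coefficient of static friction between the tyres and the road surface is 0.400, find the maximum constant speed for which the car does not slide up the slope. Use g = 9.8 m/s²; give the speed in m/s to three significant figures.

At the maximum speed, friction acts down the slope at its limiting value f = μN. Radially (horizontal, toward centre): N sinθ + μN cosθ = mv²/r. Vertically: N cosθ − μN sinθ = mg.
Dividing: v² = r g (sinθ + μcosθ)/(cosθ − μsinθ).
sinθ + μcosθ = 0.3567 + 0.400×0.9342 = 0.7304; cosθ − μsinθ = 0.9342 − 0.400×0.3567 = 0.7915.
v² = 257 × 9.8 × 0.7304/0.7915 = 2324 m²/s², so v = 48.21 m/s.

48.2 m/s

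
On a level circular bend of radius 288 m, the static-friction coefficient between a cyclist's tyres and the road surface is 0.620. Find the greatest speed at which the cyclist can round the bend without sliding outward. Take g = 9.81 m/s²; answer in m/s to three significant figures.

41.9 m/s

The only inward force on a level bend is static friction, so at the limit f_s = μ_s N = μ_s m g = m v²/r.
Mass cancels: v_max = √(μ_s g r) = √(0.620 × 9.81 × 288) = √1752 = 41.85 m/s.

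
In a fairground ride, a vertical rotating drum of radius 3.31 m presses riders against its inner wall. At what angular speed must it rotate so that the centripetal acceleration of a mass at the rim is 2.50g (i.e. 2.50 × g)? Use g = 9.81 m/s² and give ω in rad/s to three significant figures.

Centripetal acceleration a_c = ω²r. Setting ω²r = 2.50g:
ω = √(2.50g / r) = √(2.50 × 9.81 / 3.31) = √7.409 = 2.722 rad/s.

2.72 rad/s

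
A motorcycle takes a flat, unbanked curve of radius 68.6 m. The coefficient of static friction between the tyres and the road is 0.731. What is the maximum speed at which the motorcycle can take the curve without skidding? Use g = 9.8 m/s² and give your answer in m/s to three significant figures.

The only inward force on a level bend is static friction, so at the limit f_s = μ_s N = μ_s m g = m v²/r.
Mass cancels: v_max = √(μ_s g r) = √(0.731 × 9.8 × 68.6) = √491.4 = 22.17 m/s.

22.2 m/s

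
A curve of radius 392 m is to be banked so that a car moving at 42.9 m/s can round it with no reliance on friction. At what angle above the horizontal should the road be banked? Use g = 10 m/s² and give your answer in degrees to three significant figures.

25.1°

With no friction, the horizontal component of the normal force provides the centripetal force: N sinθ = mv²/r, while N cosθ = mg vertically.
Dividing: tanθ = v²/(r g) = (42.9)²/(392 × 10.0) = 1840/3920 = 0.4695.
θ = arctan(0.4695) = 25.15°.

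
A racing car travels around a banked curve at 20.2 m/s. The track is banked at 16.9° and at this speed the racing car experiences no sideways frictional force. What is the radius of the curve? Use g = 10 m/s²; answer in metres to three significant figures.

134 m

Frictionless banking: tanθ = v²/(rg), so r = v²/(g tanθ).
r = (20.2)²/(10.0 × tan 16.9°) = 408.0/(10.0 × 0.3038) = 408.0/3.038 = 134.3 m.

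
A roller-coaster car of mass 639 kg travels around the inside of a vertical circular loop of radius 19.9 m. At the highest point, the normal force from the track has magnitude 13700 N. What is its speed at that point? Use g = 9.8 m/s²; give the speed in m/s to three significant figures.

24.9 m/s

At the top, N + mg = mv²/r, so v = √(r(N/m + g)) = √(19.9 × (13700/639 + 9.8)) = √(19.9 × 31.24) = √621.7 = 24.93 m/s.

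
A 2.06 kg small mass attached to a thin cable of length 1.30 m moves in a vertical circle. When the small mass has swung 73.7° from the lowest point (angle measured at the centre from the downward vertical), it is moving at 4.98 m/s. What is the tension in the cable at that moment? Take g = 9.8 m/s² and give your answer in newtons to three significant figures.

Take the radial direction toward the centre of the circle as positive. The component of the weight along the string toward the centre is −mg cos φ (φ measured from the bottom), so Newton's second law along the string gives T − mg cos φ = m v²/r.
cos 73.7° = 0.2807, so T = m(v²/r + g cos φ) = 2.06 × ((4.98)²/1.30 + 9.8 × 0.2807) = 2.06 × (19.08 + (2.751)) = 2.06 × 21.83 = 44.97 N.

45.0 N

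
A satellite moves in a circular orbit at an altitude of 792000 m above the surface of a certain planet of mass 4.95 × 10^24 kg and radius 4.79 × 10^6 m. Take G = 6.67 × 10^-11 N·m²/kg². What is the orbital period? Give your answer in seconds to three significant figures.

r = R + h = 4.79 × 10^6 + 792000 = 5.582 × 10^6 m. Gravity provides the centripetal force: G M m / r² = m v² / r ⇒ v = √(GM/r) = 7691 m/s.
T = 2πr/v = 2π × 5.582 × 10^6 / 7691 = 4560 s.

4560 s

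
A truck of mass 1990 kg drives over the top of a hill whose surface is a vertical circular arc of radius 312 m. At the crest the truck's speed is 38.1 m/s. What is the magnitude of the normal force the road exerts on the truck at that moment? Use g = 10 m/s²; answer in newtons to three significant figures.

At the crest the centripetal acceleration points downward (toward the centre of the arc), so mg − N = mv²/r.
N = m(g − v²/r) = 1990 × (10.0 − (38.1)²/312) = 1990 × (10.0 − 4.653) = 1990 × 5.347 = 10640 N.

10600 N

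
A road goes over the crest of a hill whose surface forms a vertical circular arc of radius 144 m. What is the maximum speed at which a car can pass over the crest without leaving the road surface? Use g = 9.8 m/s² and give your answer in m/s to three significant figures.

At the crest the centre of the circle is below the car, so the net downward (centripetal) force is mg − N = mv²/r.
The car leaves the road when N → 0, giving v_max = √(g r) = √(9.8 × 144) = 37.57 m/s.

37.6 m/s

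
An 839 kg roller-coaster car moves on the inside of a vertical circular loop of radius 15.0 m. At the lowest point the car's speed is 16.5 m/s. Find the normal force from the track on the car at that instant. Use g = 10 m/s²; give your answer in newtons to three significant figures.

23600 N

At the lowest point, N points up (toward the centre) and the weight mg points down (away from the centre), so the net inward force is N − mg = mv²/r.
N = m(v²/r + g) = 839 × ((16.5)²/15.0 + 10.0) = 839 × (18.15 + 10.0) = 839 × 28.15 = 23620 N.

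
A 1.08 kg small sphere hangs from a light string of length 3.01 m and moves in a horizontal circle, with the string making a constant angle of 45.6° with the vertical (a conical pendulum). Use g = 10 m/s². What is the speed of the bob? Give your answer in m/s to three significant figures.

The radius of the circle is r = L sinθ = 3.01 × sin 45.6° = 2.151 m.
Horizontally T sinθ = mv²/r and vertically T cosθ = mg, so tanθ = v²/(rg).
v = √(r g tanθ) = √(2.151 × 10.0 × 1.021) = √21.96 = 4.686 m/s.

4.69 m/s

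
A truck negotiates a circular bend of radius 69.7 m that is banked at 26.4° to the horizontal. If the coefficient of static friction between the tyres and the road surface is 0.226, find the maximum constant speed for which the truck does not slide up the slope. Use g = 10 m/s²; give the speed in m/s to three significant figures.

23.8 m/s

At the maximum speed, friction acts down the slope at its limiting value f = μN. Radially (horizontal, toward centre): N sinθ + μN cosθ = mv²/r. Vertically: N cosθ − μN sinθ = mg.
Dividing: v² = r g (sinθ + μcosθ)/(cosθ − μsinθ).
sinθ + μcosθ = 0.4446 + 0.226×0.8957 = 0.6471; cosθ − μsinθ = 0.8957 − 0.226×0.4446 = 0.7952.
v² = 69.7 × 10.0 × 0.6471/0.7952 = 567.1 m²/s², so v = 23.81 m/s.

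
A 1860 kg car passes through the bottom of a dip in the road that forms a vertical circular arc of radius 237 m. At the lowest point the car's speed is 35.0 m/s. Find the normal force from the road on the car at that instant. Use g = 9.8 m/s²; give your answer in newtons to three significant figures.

At the lowest point, N points up (toward the centre) and the weight mg points down (away from the centre), so the net inward force is N − mg = mv²/r.
N = m(v²/r + g) = 1860 × ((35.0)²/237 + 9.8) = 1860 × (5.169 + 9.8) = 1860 × 14.97 = 27840 N.

27800 N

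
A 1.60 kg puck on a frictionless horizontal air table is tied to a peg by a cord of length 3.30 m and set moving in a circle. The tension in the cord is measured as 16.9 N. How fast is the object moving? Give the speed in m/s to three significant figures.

T = m v²/r ⇒ v = √(T r / m) = √(16.9 × 3.30 / 1.60) = √34.86 = 5.904 m/s.

5.90 m/s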